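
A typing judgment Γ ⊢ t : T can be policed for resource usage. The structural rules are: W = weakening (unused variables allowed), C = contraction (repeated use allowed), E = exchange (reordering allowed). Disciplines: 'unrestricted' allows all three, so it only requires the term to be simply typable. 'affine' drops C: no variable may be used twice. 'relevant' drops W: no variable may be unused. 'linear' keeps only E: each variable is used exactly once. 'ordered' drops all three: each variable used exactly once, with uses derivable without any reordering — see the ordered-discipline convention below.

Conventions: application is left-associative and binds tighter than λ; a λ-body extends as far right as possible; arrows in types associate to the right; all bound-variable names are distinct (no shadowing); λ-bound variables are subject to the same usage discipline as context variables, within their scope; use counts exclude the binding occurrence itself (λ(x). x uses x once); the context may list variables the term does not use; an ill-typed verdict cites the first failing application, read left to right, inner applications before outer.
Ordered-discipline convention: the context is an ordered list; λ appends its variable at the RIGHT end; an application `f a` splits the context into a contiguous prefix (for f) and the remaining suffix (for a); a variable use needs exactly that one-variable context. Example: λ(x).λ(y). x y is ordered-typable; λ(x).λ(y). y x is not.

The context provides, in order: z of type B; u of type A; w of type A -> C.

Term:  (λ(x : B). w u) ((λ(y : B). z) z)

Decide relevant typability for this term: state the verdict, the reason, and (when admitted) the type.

no — unused: x, y — weakening required
counts: z=2, u=1, w=1, x (bound)=0, y (bound)=0
order of uses: w, u, z, z
typing: the term checks, with type C
summary: ordered ✗, linear ✗, affine ✗, relevant ✗, unrestricted ✓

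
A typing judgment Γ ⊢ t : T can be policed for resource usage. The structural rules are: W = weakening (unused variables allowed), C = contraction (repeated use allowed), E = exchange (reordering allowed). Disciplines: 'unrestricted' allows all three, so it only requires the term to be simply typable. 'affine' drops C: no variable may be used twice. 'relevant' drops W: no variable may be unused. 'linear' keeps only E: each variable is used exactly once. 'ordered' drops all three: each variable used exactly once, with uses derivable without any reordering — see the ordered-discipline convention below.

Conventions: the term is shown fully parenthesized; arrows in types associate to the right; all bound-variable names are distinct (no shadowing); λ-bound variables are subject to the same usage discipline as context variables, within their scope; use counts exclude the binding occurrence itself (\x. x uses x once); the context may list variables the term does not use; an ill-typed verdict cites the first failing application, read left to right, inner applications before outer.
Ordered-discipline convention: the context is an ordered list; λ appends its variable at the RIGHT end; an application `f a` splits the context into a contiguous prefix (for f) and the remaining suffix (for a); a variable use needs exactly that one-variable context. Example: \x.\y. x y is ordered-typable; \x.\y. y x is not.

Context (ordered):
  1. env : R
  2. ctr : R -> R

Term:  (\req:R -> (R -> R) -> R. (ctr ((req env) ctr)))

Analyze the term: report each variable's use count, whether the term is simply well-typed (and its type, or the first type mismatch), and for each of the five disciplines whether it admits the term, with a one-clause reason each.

use counts: env ×1; ctr ×2; req (λ-bound) ×1
uses in reading order: ctr, req, env, ctr
typing: the term checks, with type (R -> (R -> R) -> R) -> R
ordered: ✗, uses contraction: ctr ×2
linear: ✗, uses contraction: ctr ×2
affine: ✗, uses contraction: ctr ×2
relevant: ✓, none of env, ctr, req goes unused
unrestricted: ✓, type-checks ((R -> (R -> R) -> R) -> R) and nothing is barred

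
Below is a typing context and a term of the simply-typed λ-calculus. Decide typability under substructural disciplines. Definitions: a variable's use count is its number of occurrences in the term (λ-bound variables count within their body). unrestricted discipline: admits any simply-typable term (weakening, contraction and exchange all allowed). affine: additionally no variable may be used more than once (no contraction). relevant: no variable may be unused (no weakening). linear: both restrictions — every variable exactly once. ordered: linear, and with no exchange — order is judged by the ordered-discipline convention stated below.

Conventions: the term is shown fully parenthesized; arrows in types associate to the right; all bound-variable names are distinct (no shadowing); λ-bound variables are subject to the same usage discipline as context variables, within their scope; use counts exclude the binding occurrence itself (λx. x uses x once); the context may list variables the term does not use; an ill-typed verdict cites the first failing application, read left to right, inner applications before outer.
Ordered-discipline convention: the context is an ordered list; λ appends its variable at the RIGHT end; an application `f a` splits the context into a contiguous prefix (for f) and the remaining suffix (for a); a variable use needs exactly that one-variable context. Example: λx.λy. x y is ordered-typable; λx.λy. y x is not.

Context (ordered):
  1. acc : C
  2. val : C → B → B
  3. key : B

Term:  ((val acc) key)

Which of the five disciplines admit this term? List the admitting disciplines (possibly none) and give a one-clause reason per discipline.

admitted in: linear, affine, relevant, unrestricted
counts: acc ×1; val ×1; key ×1
uses in reading order: val, acc, key
typing: well-typed at B
ordered: ✗, use order val, acc, key needs exchange
linear: ✓, acc, val, key: one use apiece
affine: ✓, acc, val, key: no repeats, contraction unneeded
relevant: ✓, none of acc, val, key goes unused
unrestricted: ✓, typability at B is all that's needed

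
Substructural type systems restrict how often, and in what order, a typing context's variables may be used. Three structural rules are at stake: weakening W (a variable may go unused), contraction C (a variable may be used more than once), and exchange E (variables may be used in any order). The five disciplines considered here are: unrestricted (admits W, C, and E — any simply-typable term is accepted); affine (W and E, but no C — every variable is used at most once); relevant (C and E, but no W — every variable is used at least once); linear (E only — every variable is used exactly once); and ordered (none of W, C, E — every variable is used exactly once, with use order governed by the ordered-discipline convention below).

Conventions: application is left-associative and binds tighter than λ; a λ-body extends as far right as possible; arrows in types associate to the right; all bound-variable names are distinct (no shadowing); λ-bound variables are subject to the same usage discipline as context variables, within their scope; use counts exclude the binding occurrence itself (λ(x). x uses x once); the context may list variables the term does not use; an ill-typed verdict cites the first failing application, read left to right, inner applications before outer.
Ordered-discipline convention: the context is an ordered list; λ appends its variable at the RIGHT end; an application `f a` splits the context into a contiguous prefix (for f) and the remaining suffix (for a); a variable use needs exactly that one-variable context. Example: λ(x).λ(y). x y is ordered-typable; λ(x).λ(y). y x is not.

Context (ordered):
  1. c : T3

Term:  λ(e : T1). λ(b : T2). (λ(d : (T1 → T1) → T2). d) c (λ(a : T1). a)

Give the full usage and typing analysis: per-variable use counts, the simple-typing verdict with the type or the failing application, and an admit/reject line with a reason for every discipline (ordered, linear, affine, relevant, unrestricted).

variable uses: c=1; e (bound)=0; b (bound)=0; d (bound)=1; a (bound)=1
order of uses: d, c, a
typing: ill-typed: argument of type T3 where (T1 → T1) → T2 is required
ordered: ✗, not simply typable
linear: ✗, fails simple typing
affine: ✗, a type mismatch blocks all five
relevant: ✗, the type mismatch rejects it
unrestricted: ✗, not simply typable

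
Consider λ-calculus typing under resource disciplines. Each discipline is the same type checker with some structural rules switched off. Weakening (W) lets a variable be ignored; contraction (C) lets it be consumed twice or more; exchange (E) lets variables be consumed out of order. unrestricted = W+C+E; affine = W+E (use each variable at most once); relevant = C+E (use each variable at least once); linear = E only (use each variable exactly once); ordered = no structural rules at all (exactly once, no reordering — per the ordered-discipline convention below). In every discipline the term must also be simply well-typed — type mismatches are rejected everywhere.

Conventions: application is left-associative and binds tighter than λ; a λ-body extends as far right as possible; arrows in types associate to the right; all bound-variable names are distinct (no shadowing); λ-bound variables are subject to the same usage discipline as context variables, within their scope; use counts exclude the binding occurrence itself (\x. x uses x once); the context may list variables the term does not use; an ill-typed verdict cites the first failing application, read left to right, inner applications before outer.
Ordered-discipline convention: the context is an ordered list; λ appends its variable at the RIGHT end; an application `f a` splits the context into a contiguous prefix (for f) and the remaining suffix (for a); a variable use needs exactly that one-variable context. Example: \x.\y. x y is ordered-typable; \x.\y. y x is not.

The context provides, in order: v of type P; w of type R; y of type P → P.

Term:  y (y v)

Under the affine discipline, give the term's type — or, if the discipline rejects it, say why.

not well-typed under affine — y ×2 used more than once (contraction)
usage: v: 1×; w: 0×; y: 2×
left-to-right use order: y, y, v
typing: well-typed at P
all disciplines: ordered ✗, linear ✗, affine ✗, relevant ✗, unrestricted ✓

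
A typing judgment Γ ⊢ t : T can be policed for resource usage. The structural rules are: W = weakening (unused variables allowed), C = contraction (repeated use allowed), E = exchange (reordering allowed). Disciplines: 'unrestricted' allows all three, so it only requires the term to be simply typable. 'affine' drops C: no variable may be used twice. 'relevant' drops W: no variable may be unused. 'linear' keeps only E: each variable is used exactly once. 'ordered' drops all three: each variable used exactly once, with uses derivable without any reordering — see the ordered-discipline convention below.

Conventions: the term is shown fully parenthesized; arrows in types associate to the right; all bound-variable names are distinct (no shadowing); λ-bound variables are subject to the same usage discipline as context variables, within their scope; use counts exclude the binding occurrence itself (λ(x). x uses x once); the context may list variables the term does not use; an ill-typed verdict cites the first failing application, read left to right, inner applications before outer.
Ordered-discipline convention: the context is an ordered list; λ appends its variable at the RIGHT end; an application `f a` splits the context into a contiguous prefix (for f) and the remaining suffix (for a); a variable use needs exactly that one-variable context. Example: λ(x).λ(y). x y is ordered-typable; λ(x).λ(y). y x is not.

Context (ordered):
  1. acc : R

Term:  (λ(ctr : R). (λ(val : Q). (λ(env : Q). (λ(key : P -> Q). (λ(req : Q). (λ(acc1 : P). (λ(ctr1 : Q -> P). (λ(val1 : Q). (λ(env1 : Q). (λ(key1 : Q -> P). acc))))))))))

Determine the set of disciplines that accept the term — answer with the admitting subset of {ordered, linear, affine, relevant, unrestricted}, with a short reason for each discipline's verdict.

admitted by: affine, unrestricted
variable uses: acc: 1, ctr (bound): 0, val (bound): 0, env (bound): 0, key (bound): 0, req (bound): 0, acc1 (bound): 0, ctr1 (bound): 0, val1 (bound): 0, env1 (bound): 0, key1 (bound): 0
uses in reading order: acc
typing: well-typed — term : R -> Q -> Q -> (P -> Q) -> Q -> P -> (Q -> P) -> Q -> Q -> (Q -> P) -> R
ordered: ✗ — unused: ctr, val, env, key, req, acc1, ctr1, val1, env1, key1 — weakening required
linear: ✗ — unused: ctr, val, env, key, req, acc1, ctr1, val1, env1, key1 — weakening required
affine: ✓ — acc, ctr, val, env, key, req, acc1, ctr1, val1, env1, key1: no repeats, contraction unneeded
relevant: ✗ — unused: ctr, val, env, key, req, acc1, ctr1, val1, env1, key1 — weakening required
unrestricted: ✓ — type-checks (R -> Q -> Q -> (P -> Q) -> Q -> P -> (Q -> P) -> Q -> Q -> (Q -> P) -> R) and nothing is barred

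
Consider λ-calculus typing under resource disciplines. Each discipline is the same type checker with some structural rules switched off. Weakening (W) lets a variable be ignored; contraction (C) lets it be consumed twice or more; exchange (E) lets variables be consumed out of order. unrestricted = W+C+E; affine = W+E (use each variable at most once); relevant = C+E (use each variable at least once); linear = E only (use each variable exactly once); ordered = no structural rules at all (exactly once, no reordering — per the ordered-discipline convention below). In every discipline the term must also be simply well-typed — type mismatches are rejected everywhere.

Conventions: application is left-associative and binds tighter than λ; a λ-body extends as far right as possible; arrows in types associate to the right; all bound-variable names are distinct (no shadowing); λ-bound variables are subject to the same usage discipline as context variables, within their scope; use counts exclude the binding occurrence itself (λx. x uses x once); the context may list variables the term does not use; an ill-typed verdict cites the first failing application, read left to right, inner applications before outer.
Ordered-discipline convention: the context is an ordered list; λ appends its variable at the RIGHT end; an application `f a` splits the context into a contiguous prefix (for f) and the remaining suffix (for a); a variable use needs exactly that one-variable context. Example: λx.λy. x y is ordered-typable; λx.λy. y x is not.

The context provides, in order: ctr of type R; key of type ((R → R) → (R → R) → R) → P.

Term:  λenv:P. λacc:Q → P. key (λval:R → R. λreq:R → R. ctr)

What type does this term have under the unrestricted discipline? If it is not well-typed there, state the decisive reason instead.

term : P → (Q → P) → P
usage: ctr ×1, key ×1, env (λ-bound) ×0, acc (λ-bound) ×0, val (λ-bound) ×0, req (λ-bound) ×0
left-to-right use order: key, ctr
typing: well-typed — term : P → (Q → P) → P
summary: ordered ✗ | linear ✗ | affine ✓ | relevant ✗ | unrestricted ✓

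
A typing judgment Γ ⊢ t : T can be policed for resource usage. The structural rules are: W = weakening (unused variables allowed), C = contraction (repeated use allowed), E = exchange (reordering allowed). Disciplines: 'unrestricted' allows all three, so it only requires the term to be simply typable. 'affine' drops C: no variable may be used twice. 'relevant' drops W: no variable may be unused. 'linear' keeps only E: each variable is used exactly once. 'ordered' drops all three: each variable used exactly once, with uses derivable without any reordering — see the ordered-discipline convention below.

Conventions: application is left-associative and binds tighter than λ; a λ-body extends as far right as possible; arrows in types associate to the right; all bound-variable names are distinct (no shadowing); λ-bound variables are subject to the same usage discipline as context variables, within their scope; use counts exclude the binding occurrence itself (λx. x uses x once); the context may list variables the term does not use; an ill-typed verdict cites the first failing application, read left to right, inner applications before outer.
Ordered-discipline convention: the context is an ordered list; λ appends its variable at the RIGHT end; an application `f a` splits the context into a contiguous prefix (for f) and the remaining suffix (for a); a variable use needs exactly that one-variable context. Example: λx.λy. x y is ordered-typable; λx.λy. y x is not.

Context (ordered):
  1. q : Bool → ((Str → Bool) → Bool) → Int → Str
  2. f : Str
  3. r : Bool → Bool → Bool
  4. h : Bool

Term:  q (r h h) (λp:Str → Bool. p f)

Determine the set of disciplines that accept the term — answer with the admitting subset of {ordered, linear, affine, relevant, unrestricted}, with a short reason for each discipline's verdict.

admitted in: relevant, unrestricted
variable uses: q: 1; f: 1; r: 1; h: 2; p (bound): 1
use order (left to right): q, r, h, h, p, f
typing: well-typed at Int → Str
ordered: ✗, h ×2 used more than once (contraction)
linear: ✗, h ×2 used more than once (contraction)
affine: ✗, h ×2 used more than once (contraction)
relevant: ✓, none of q, f, r, h, p goes unused
unrestricted: ✓, simply typable at Int → Str; W, C, E all held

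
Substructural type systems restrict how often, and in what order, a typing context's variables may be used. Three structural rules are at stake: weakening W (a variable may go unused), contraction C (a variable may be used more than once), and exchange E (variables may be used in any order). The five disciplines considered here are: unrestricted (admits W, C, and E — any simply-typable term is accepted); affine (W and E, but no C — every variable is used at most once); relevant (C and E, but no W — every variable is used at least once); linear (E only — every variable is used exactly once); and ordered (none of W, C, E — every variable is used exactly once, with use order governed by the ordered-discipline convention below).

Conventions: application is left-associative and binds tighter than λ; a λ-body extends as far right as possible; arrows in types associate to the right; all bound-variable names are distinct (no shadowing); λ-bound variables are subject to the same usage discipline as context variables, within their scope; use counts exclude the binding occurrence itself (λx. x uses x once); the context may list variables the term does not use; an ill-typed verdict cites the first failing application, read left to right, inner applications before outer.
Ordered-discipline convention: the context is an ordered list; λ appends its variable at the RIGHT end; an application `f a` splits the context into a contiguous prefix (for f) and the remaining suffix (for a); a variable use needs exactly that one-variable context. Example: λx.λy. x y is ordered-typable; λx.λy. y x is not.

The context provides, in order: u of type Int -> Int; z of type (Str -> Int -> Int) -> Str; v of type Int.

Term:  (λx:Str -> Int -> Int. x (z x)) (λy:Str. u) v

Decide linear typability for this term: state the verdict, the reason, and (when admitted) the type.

no — x ×2 used more than once (contraction); unused: y — weakening required
variable uses: u ×1, z ×1, v ×1, x (λ-bound) ×2, y (λ-bound) ×0
uses in reading order: x, z, x, u, v
typing: well-typed — term : Int
summary: ordered ✗ | linear ✗ | affine ✗ | relevant ✗ | unrestricted ✓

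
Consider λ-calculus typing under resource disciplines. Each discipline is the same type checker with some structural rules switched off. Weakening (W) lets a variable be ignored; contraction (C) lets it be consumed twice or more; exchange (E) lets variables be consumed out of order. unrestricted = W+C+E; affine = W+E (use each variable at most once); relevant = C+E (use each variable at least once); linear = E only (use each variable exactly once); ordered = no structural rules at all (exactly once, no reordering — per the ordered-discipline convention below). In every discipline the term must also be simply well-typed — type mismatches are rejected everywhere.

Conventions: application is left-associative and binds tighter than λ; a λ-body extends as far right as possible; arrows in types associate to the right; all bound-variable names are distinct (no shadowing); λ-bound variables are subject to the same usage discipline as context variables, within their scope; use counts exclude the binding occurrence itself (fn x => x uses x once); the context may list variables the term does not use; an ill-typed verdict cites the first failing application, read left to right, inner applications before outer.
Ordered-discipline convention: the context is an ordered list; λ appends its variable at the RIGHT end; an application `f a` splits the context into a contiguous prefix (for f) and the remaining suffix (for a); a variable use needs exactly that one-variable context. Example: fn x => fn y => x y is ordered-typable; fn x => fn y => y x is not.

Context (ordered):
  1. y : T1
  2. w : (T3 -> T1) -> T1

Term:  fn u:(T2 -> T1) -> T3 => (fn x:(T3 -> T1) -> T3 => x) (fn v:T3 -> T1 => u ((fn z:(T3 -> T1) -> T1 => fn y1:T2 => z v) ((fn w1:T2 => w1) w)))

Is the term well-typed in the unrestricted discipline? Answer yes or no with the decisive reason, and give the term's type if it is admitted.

no — fails simple typing
variable uses: y=0, w=1, u (λ-bound)=1, x (λ-bound)=1, v (λ-bound)=1, z (λ-bound)=1, y1 (λ-bound)=0, w1 (λ-bound)=1
uses in reading order: x, u, z, v, w1, w
typing: ill-typed: argument of type (T3 -> T1) -> T1 where T2 is required
per-discipline verdicts: ordered ✗ | linear ✗ | affine ✗ | relevant ✗ | unrestricted ✗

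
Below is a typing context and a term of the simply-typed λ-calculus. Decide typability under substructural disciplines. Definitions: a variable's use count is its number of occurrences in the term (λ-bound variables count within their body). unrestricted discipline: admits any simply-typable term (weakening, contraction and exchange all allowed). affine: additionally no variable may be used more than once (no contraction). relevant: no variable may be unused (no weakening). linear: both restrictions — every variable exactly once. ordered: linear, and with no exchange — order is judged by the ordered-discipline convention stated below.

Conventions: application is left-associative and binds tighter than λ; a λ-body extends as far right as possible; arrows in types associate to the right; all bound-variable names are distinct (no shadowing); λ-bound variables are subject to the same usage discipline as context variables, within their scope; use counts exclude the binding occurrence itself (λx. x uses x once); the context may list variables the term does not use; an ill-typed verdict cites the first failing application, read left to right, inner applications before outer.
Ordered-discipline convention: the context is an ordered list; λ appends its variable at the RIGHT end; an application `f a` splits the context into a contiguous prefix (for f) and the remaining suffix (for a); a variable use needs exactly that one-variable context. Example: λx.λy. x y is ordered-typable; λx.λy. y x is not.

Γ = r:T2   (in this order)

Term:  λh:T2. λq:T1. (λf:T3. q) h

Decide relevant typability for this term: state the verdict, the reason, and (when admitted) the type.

no — the type mismatch rejects it
counts: r=0, h (λ-bound)=1, q (λ-bound)=1, f (λ-bound)=0
order of uses: q, h
typing: ill-typed: a function awaiting T3 gets T2
summary: ordered ✗ · linear ✗ · affine ✗ · relevant ✗ · unrestricted ✗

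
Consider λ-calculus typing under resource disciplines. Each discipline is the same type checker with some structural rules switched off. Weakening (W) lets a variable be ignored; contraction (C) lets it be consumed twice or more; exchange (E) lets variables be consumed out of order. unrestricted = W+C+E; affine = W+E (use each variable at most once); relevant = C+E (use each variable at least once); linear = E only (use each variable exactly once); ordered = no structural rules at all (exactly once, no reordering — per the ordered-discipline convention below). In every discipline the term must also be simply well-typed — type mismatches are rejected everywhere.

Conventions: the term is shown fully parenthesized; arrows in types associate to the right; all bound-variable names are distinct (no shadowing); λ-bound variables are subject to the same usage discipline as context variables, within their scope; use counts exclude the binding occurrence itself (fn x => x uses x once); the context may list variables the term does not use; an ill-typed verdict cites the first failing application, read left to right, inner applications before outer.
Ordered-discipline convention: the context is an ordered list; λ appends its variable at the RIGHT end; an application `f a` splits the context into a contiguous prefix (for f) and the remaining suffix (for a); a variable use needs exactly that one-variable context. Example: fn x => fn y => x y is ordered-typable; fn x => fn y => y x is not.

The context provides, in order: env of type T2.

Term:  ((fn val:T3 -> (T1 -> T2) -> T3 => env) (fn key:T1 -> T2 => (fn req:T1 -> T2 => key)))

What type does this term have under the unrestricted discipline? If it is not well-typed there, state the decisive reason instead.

not well-typed under unrestricted — not simply typable
counts: env=1; val [bound]=0; key [bound]=1; req [bound]=0
use order (left to right): env, key
typing: ill-typed: an application expects T3 -> (T1 -> T2) -> T3 but receives (T1 -> T2) -> (T1 -> T2) -> T1 -> T2
all disciplines: ordered ✗ · linear ✗ · affine ✗ · relevant ✗ · unrestricted ✗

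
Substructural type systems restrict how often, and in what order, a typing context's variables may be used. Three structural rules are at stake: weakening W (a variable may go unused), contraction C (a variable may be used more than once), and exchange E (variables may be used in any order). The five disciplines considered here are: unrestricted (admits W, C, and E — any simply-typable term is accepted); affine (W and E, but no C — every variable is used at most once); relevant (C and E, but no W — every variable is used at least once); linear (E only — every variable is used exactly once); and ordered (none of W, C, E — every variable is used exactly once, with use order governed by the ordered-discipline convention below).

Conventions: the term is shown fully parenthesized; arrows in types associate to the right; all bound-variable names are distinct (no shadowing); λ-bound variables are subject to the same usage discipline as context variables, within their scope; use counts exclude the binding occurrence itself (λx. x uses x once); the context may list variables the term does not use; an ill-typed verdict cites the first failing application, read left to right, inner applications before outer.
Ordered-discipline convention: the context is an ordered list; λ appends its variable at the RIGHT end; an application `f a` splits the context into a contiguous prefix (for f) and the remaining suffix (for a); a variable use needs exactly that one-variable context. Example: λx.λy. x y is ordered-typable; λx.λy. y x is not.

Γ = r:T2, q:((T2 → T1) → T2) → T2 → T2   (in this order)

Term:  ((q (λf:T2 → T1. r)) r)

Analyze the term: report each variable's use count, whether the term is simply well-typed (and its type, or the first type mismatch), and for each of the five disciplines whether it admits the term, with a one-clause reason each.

variable uses: r: 2, q: 1, f (bound): 0
use order (left to right): q, r, r
typing: ✓ — T2
ordered ✗ (uses contraction: r ×2; f never used (weakening))
linear ✗ (uses contraction: r ×2; f never used (weakening))
affine ✗ (uses contraction: r ×2)
relevant ✗ (f never used (weakening))
unrestricted ✓ (type-checks (T2) and nothing is barred)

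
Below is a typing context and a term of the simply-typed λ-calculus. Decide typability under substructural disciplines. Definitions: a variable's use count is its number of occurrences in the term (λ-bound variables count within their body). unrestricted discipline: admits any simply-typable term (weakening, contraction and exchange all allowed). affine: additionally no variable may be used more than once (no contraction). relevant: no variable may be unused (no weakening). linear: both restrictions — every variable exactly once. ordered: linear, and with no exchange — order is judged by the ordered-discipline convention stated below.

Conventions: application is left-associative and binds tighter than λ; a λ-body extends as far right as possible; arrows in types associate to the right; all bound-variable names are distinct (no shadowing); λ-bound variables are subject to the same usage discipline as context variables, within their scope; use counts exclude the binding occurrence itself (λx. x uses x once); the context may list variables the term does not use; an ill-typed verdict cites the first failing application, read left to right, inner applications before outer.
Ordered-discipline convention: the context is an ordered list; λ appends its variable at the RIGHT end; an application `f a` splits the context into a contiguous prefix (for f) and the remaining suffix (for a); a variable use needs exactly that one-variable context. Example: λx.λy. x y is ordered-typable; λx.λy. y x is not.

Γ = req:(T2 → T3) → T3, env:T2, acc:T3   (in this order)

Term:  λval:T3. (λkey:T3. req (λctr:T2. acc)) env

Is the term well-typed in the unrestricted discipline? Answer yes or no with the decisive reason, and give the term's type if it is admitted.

no — fails simple typing
counts: req: 1; env: 1; acc: 1; val (bound): 0; key (bound): 0; ctr (bound): 0
left-to-right use order: req, acc, env
typing: ill-typed: an argument T2 mismatches the expected T3
across the five disciplines: ordered ✗ | linear ✗ | affine ✗ | relevant ✗ | unrestricted ✗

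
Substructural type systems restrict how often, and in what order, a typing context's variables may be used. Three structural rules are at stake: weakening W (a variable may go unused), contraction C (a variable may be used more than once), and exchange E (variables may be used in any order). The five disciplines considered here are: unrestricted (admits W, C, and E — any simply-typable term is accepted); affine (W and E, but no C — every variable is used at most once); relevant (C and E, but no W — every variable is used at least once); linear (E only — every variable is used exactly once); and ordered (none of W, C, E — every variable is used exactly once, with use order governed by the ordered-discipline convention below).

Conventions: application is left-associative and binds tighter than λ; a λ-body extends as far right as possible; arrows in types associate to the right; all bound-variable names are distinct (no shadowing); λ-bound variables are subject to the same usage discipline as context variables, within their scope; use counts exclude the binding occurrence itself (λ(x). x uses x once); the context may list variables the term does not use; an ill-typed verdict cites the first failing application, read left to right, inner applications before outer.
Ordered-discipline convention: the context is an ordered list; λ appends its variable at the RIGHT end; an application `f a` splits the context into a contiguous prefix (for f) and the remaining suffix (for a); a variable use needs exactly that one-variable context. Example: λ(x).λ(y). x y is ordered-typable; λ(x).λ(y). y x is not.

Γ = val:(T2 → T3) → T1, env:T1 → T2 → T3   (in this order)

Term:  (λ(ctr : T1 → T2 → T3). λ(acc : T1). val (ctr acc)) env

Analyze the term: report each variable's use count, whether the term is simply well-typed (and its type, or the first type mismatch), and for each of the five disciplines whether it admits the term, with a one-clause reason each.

usage: val: 1, env: 1, ctr (λ-bound): 1, acc (λ-bound): 1
uses in reading order: val, ctr, acc, env
typing: ✓ — T1 → T1
ordered ✓ (single-use (val, env, ctr, acc), ordered derivation ok)
linear ✓ (single use per variable (val, env, ctr, acc))
affine ✓ (none of val, env, ctr, acc used more than once)
relevant ✓ (val, env, ctr, acc: all used, weakening unneeded)
unrestricted ✓ (type-checks (T1 → T1) and nothing is barred)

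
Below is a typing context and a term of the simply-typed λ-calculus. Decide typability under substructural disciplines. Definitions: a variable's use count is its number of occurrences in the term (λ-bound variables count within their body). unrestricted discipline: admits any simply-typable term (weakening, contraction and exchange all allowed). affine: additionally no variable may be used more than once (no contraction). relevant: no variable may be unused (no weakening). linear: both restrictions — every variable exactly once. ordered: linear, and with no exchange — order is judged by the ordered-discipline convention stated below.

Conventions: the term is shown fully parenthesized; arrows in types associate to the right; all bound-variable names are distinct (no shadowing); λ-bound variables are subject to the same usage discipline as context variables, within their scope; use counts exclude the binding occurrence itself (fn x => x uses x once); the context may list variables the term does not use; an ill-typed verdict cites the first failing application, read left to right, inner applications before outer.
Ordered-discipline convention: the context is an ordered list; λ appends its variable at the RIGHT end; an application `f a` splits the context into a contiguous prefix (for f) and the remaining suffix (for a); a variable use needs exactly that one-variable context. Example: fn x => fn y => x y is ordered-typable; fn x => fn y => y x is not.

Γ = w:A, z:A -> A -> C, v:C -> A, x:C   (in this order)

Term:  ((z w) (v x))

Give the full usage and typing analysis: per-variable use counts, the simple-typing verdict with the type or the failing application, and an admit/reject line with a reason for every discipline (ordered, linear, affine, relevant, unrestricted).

counts: w: 1, z: 1, v: 1, x: 1
use order (left to right): z, w, v, x
typing: ✓ — C
ordered: ✗, use order z, w, v, x needs exchange
linear: ✓, w, z, v, x: one use apiece
affine: ✓, w, z, v, x: no repeats, contraction unneeded
relevant: ✓, none of w, z, v, x goes unused
unrestricted: ✓, well-typed at C; no restrictions here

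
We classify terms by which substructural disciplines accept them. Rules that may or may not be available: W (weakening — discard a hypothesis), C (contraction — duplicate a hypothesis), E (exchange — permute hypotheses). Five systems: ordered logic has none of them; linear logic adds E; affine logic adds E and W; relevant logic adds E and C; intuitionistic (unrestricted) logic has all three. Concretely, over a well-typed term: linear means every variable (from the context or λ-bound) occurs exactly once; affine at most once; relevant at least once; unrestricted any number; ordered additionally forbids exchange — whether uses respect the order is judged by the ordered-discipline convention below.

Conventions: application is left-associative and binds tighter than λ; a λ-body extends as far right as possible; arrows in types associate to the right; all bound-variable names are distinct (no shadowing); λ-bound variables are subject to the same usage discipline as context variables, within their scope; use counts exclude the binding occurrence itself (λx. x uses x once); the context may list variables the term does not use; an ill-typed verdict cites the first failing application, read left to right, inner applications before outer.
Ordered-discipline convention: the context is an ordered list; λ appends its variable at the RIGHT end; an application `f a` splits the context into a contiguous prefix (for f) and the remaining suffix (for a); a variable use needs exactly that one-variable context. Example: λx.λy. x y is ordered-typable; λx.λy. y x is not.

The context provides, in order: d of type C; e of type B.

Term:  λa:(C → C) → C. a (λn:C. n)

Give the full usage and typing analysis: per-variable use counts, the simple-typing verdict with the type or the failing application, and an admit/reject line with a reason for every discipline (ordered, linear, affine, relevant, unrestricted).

variable uses: d=0, e=0, a (bound)=1, n (bound)=1
order of uses: a, n
typing: well-typed — term : ((C → C) → C) → C
ordered ✗ (d, e left unused)
linear ✗ (d, e left unused)
affine ✓ (none of d, e, a, n used more than once)
relevant ✗ (d, e left unused)
unrestricted ✓ (simply typable at ((C → C) → C) → C; W, C, E all held)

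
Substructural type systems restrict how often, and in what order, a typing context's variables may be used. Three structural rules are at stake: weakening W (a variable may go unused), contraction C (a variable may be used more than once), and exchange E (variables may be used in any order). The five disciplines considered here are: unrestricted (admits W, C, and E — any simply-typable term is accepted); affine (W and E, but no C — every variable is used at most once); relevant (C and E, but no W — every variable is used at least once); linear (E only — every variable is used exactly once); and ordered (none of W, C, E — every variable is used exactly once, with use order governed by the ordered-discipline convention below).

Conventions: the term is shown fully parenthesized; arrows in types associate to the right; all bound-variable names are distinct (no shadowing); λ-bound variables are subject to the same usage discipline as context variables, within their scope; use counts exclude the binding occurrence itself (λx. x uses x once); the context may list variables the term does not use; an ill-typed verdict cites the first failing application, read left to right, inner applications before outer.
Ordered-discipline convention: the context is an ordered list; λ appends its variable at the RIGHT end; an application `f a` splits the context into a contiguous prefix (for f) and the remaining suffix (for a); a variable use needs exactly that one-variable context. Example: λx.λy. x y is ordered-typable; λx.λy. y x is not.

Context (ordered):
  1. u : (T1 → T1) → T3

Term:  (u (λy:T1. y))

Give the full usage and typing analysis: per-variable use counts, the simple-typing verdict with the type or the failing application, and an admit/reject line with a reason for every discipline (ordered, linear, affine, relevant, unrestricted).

variable uses: u ×1, y (bound) ×1
order of uses: u, y
typing: well-typed at T3
ordered ✓ (single-use (u, y), ordered derivation ok)
linear ✓ (exactly-once usage across u, y)
affine ✓ (none of u, y used more than once)
relevant ✓ (at least one use each (u, y))
unrestricted ✓ (simply typable at T3; W, C, E all held)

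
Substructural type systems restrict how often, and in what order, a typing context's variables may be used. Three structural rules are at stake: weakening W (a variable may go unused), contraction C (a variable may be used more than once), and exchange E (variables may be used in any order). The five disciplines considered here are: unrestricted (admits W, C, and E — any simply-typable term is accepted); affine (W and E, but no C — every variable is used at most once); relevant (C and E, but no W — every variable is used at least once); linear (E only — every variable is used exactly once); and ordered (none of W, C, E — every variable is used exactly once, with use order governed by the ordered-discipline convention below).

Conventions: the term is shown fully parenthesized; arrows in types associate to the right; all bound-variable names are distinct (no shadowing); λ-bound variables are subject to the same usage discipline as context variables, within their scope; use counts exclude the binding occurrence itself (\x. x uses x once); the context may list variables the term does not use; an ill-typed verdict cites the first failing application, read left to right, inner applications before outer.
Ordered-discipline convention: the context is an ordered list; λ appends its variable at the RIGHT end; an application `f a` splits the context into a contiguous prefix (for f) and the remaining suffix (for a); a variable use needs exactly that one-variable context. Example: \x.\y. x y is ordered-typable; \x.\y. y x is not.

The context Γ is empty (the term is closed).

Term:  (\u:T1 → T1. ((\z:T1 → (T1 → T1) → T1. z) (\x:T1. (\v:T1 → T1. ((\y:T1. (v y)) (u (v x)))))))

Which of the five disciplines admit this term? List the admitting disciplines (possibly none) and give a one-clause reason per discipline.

admitted in: relevant, unrestricted
counts: u (λ-bound)=1; z (λ-bound)=1; x (λ-bound)=1; v (λ-bound)=2; y (λ-bound)=1
uses in reading order: z, v, y, u, v, x
typing: well-typed — term : (T1 → T1) → T1 → (T1 → T1) → T1
ordered: ✗, uses contraction: v ×2
linear: ✗, uses contraction: v ×2
affine: ✗, uses contraction: v ×2
relevant: ✓, at least one use each (u, z, x, v, y)
unrestricted: ✓, simply typable at (T1 → T1) → T1 → (T1 → T1) → T1; W, C, E all held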